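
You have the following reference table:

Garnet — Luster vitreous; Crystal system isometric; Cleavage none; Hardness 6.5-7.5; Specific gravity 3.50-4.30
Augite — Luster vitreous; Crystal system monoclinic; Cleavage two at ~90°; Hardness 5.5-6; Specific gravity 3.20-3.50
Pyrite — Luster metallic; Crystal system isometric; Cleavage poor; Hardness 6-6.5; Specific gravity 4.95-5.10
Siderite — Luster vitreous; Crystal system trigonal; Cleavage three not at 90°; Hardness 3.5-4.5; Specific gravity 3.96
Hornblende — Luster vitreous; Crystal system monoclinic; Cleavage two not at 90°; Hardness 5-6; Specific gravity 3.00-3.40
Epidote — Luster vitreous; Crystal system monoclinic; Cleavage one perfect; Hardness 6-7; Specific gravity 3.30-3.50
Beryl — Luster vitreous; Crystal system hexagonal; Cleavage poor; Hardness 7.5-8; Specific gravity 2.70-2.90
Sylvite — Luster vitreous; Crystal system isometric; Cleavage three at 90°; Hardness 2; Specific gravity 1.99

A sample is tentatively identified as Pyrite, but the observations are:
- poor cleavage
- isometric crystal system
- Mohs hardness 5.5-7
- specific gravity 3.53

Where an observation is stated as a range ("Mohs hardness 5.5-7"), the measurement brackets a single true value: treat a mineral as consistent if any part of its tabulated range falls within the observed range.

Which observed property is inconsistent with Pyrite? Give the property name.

Poor cleavage: Pyrite has cleavage poor — agrees.
Isometric crystal system: Pyrite has isometric system — agrees.
Mohs hardness 5.5-7: Pyrite has hardness 6-6.5 — agrees.
Specific gravity 3.53: Pyrite has SG 4.95-5.10 — does not match.
The specific gravity is the one property that does not fit.

specific gravity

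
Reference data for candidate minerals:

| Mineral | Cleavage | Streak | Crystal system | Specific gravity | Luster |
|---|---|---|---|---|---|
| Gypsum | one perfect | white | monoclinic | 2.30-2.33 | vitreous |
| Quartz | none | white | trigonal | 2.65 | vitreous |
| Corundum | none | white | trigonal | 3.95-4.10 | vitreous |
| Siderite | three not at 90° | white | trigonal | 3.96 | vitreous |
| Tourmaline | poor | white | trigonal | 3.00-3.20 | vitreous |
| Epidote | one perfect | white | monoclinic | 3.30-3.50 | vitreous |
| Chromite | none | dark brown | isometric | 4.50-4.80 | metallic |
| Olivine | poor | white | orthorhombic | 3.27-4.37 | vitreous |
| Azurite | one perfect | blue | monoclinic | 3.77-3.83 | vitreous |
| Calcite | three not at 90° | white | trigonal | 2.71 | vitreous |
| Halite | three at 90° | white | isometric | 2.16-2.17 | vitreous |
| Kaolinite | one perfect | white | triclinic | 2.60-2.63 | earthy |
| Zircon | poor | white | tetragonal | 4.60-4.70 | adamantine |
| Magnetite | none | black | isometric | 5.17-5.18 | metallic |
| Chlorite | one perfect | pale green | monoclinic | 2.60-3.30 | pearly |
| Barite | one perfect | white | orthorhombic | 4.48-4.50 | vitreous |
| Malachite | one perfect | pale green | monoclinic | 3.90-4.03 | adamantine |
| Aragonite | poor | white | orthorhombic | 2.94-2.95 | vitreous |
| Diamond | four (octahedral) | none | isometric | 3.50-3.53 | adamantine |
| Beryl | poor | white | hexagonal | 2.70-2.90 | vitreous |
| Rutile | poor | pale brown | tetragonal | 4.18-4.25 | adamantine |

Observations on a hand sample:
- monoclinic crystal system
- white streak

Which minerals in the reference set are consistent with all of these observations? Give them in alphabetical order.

Epidote, Gypsum

Monoclinic crystal system — Gypsum, Epidote, Azurite, Chlorite, Malachite remain.
White streak — leaves Gypsum, Epidote.
Remaining candidates: Epidote, Gypsum.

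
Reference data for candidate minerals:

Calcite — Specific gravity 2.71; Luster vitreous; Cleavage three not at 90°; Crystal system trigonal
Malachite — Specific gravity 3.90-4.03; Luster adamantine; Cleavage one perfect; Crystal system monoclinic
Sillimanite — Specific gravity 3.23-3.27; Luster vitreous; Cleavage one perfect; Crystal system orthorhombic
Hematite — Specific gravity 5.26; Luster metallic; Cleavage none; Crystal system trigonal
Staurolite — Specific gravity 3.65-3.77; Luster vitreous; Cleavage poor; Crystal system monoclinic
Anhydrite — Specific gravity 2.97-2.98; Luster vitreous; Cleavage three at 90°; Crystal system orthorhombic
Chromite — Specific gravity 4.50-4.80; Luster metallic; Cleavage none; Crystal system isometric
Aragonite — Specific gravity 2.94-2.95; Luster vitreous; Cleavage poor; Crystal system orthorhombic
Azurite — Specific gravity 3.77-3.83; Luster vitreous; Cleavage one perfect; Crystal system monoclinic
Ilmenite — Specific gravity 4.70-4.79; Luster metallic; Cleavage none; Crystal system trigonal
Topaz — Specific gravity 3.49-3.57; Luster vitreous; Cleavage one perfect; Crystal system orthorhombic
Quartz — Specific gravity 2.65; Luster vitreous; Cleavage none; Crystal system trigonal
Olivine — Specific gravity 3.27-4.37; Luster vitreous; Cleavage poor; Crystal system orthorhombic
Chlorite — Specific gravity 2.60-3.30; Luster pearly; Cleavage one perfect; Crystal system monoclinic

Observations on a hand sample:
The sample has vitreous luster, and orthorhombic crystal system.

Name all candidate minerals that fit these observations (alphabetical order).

Vitreous luster is inconsistent with Malachite, Hematite, Chromite, Ilmenite, Chlorite.
Orthorhombic crystal system eliminates Calcite, Staurolite, Azurite, Quartz.
Remaining candidates: Anhydrite, Aragonite, Olivine, Sillimanite, Topaz.

Anhydrite, Aragonite, Olivine, Sillimanite, Topaz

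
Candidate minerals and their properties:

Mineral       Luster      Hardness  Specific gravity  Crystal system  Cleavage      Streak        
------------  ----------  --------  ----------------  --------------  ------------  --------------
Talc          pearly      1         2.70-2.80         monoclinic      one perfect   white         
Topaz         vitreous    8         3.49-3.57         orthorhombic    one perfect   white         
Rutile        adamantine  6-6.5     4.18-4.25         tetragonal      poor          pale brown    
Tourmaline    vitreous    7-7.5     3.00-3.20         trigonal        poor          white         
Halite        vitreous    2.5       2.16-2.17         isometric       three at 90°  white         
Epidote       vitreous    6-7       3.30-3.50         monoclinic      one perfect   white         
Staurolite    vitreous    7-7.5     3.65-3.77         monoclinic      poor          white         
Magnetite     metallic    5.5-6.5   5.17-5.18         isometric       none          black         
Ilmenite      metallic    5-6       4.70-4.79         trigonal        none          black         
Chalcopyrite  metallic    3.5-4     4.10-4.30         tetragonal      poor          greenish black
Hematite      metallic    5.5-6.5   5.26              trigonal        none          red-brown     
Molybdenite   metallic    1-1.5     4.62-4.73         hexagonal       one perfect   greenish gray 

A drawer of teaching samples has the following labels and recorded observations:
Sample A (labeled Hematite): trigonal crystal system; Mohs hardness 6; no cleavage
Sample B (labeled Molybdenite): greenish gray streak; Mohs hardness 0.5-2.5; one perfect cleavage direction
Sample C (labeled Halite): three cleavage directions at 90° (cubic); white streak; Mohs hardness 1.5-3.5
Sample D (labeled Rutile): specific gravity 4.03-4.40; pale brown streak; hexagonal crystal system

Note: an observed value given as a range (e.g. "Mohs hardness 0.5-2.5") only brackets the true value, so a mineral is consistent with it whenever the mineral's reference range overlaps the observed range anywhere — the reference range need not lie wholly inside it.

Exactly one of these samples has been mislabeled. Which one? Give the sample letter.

Sample A: observations are consistent with Hematite.
Sample B: observations are consistent with Molybdenite.
Sample C: observations are consistent with Halite.
Sample D: hexagonal crystal system is outside the reference for Rutile (tetragonal system) — mislabeled.
Sample D is the mislabeled one.

D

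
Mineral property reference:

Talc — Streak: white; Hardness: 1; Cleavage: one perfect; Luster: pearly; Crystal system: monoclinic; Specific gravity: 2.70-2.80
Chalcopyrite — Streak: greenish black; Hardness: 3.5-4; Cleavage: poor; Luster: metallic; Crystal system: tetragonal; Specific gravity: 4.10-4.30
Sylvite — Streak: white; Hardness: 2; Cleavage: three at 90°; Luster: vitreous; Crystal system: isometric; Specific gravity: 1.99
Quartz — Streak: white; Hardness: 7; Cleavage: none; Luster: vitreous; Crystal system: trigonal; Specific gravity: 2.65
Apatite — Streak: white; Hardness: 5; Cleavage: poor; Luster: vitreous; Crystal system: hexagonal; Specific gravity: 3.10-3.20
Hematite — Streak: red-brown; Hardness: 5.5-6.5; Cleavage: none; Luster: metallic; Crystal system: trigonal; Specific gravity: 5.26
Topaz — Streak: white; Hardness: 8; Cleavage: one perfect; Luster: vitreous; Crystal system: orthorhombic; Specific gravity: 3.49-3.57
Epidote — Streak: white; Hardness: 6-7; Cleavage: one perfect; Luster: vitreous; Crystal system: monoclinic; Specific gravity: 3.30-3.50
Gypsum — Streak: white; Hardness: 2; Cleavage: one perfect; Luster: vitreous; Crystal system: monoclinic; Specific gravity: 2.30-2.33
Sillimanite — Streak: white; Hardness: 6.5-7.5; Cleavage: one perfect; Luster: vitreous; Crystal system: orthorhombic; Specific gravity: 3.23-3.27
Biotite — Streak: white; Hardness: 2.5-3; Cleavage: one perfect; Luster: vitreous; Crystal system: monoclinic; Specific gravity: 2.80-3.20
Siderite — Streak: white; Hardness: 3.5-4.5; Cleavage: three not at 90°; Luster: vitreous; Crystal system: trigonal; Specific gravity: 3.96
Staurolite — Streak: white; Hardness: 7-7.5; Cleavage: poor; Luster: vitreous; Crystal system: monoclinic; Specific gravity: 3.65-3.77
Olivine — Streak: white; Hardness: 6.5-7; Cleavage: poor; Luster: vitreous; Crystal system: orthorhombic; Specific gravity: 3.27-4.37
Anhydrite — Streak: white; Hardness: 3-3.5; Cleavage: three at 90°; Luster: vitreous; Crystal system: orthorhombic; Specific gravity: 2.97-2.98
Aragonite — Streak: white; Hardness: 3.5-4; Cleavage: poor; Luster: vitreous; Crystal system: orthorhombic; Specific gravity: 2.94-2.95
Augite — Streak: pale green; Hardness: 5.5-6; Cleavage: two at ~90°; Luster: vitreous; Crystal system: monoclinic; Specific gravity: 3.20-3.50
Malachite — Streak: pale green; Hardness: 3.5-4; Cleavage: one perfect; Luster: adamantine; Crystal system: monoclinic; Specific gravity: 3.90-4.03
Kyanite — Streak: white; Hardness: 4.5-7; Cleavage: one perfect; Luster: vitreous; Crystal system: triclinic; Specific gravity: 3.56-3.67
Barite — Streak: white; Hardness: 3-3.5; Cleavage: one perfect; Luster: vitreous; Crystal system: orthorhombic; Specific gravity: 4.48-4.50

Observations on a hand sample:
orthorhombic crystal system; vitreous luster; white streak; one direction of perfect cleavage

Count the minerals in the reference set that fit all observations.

3

Orthorhombic crystal system — narrows the field to Topaz, Sillimanite, Olivine, Anhydrite, Aragonite, Barite.
Vitreous luster — consistent with all remaining minerals.
White streak — consistent with all remaining minerals.
One direction of perfect cleavage is inconsistent with Olivine, Anhydrite, Aragonite.
Consistent with every observation: Barite, Sillimanite, Topaz.
That is 3 minerals.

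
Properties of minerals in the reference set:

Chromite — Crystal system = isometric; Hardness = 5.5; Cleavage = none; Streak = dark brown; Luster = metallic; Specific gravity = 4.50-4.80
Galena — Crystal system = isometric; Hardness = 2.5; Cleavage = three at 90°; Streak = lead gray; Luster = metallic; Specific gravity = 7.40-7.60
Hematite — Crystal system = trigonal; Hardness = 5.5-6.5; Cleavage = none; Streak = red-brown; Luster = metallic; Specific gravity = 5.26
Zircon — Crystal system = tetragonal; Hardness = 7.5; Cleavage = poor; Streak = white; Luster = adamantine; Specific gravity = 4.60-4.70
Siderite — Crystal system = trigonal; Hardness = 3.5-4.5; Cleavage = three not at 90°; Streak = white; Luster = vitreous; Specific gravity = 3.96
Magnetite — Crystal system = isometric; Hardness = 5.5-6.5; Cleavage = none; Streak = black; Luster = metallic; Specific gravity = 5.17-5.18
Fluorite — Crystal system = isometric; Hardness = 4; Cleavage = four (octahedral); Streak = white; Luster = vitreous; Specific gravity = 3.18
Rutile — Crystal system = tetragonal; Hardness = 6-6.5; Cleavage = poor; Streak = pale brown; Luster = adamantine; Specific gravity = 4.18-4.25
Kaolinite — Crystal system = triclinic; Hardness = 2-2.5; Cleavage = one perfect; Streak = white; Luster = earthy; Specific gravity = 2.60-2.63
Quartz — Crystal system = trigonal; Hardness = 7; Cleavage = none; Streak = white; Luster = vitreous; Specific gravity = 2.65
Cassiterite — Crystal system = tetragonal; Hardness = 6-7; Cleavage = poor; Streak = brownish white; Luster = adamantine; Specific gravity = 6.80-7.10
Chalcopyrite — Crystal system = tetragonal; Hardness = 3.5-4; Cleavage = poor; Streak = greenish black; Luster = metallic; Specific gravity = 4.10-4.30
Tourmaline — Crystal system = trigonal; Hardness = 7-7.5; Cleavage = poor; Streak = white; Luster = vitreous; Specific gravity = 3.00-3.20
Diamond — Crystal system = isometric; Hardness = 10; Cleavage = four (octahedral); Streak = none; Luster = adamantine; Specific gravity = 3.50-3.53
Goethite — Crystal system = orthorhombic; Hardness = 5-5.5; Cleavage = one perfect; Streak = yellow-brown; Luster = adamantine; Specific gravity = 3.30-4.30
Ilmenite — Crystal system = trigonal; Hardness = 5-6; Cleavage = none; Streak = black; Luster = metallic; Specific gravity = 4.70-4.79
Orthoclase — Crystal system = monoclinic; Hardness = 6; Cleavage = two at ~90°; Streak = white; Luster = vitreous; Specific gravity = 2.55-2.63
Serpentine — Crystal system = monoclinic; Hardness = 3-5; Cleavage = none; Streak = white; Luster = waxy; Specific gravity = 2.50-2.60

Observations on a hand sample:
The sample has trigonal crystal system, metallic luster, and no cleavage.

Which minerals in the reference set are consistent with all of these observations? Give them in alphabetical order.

Hematite, Ilmenite

Trigonal crystal system — only Hematite, Siderite, Quartz, Tourmaline, Ilmenite remain.
Metallic luster — leaves Hematite, Ilmenite.
No cleavage — no further eliminations.
Remaining candidates: Hematite, Ilmenite.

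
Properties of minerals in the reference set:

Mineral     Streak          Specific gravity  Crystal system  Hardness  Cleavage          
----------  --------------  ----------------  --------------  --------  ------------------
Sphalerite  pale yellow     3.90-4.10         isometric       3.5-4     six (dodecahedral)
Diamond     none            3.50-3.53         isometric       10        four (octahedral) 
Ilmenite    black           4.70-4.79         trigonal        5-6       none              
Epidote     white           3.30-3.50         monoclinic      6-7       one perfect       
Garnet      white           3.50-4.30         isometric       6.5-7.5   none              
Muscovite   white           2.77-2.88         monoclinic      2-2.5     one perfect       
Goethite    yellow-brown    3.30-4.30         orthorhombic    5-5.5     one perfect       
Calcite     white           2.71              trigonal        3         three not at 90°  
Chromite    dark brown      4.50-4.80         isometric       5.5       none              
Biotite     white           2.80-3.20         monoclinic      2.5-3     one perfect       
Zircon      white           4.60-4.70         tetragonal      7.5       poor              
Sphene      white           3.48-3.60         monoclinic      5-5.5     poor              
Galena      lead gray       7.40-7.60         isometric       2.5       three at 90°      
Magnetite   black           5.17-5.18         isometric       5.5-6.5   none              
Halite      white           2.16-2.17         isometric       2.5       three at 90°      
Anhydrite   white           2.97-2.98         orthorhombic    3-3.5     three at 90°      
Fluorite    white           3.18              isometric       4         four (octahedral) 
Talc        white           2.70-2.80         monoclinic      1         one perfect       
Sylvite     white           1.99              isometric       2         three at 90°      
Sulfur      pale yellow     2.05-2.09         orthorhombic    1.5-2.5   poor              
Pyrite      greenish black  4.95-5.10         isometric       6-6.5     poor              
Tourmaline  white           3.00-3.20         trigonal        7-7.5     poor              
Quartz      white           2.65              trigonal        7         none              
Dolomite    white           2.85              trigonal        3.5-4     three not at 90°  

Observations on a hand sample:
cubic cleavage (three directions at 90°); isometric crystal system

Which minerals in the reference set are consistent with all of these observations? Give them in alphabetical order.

Cubic cleavage (three directions at 90°): only Galena, Halite, Anhydrite, Sylvite remain.
Isometric crystal system rules out Anhydrite.
Remaining candidates: Galena, Halite, Sylvite.

Galena, Halite, Sylvite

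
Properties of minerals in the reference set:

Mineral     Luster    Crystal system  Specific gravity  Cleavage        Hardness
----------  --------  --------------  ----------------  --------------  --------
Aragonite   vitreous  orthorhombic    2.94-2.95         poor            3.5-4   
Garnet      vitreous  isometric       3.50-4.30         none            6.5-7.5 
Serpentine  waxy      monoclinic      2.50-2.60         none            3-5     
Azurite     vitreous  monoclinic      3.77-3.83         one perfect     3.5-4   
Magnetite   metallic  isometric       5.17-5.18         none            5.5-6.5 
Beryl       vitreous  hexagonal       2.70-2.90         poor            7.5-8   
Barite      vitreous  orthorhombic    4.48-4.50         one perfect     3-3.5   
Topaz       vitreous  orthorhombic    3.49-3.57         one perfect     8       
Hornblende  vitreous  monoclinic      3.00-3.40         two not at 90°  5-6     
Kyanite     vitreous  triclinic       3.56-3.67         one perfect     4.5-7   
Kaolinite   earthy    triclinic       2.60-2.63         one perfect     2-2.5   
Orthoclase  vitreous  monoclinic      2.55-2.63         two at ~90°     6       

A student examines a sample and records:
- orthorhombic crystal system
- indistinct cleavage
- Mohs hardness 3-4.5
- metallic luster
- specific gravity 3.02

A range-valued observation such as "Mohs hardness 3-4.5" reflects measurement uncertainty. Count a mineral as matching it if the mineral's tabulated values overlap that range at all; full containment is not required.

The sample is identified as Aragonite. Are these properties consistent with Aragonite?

No

Orthorhombic crystal system — matches Aragonite (orthorhombic system).
Indistinct cleavage — matches Aragonite (cleavage poor).
Mohs hardness 3-4.5 — matches Aragonite (hardness 3.5-4).
Metallic luster — Aragonite has vitreous luster; a mismatch.
Specific gravity 3.02 — Aragonite has SG 2.94-2.95; a mismatch.
2 of the observed properties are inconsistent with Aragonite.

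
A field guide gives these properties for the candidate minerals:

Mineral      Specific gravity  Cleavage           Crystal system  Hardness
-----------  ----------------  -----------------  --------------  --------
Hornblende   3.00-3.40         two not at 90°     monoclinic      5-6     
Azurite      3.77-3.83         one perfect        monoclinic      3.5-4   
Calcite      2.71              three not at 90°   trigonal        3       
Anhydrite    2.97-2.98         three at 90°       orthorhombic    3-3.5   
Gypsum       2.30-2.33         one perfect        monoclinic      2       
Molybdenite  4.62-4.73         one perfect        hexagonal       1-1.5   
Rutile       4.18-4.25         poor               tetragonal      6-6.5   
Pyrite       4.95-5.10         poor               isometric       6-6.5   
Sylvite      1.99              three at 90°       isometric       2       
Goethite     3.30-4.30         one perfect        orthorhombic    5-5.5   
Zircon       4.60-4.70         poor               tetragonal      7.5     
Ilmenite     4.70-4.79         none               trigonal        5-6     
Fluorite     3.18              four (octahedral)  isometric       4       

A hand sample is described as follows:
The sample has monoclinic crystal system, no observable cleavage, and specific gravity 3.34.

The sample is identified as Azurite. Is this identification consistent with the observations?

Monoclinic crystal system — matches Azurite (monoclinic system).
No observable cleavage — Azurite has cleavage one perfect; inconsistent.
Specific gravity 3.34 — Azurite has SG 3.77-3.83; inconsistent.
2 of the observed properties are inconsistent with Azurite.

Inconsistent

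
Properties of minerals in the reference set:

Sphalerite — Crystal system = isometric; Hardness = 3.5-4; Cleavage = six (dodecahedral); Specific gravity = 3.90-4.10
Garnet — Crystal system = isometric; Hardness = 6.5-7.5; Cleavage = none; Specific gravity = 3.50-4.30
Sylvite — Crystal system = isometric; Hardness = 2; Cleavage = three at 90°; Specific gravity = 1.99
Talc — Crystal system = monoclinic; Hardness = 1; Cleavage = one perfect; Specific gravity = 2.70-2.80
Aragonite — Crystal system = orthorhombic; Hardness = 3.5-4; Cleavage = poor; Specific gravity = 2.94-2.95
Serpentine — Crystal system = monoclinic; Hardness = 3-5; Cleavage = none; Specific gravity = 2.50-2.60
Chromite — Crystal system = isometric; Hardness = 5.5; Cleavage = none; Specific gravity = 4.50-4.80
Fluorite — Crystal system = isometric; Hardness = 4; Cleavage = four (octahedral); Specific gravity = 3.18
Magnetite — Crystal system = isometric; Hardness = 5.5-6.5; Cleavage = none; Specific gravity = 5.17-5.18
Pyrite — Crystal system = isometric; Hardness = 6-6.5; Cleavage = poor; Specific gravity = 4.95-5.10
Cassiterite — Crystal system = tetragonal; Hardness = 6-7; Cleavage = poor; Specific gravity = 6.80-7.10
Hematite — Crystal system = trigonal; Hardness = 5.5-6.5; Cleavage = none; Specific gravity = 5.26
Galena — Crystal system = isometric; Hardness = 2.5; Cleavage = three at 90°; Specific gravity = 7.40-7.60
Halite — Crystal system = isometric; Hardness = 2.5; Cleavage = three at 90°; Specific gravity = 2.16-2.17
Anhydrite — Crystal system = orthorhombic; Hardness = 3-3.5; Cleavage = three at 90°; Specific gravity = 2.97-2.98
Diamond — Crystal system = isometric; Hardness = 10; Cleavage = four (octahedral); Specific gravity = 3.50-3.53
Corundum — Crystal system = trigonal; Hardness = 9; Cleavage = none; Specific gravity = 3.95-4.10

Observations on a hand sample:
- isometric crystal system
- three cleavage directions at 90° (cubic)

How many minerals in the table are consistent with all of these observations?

3

Isometric crystal system: leaves Sphalerite, Garnet, Sylvite, Chromite, Fluorite, Magnetite, Pyrite, Galena, Halite, Diamond.
Three cleavage directions at 90° (cubic): narrows the field to Sylvite, Galena, Halite.
The minerals that satisfy all observations are Galena, Halite, Sylvite.
That is 3 minerals.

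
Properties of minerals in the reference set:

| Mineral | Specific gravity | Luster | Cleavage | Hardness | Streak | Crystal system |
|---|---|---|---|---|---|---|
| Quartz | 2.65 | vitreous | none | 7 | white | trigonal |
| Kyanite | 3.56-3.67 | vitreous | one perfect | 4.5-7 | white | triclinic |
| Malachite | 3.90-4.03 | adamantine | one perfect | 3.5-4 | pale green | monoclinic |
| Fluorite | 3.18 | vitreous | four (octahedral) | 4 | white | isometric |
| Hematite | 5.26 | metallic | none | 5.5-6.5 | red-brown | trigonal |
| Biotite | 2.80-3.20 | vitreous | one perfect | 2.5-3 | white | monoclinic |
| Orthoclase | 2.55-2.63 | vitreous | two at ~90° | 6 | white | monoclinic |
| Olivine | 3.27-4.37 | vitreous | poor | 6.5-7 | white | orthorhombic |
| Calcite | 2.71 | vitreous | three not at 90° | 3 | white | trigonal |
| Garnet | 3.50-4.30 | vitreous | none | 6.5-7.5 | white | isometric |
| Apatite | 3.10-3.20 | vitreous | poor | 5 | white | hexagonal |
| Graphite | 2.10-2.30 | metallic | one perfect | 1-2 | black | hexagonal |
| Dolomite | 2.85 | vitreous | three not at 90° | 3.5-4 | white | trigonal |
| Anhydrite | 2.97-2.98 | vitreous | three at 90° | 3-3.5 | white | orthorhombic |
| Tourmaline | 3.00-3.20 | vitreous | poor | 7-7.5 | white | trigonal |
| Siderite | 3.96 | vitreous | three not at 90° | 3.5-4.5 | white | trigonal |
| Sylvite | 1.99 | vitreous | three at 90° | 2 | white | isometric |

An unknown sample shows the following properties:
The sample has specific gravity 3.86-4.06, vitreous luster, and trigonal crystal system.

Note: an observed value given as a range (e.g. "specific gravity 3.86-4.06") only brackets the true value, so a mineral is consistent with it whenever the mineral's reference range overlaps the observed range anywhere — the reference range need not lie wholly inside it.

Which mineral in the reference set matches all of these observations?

Siderite

Specific gravity 3.86-4.06: leaves Malachite, Olivine, Garnet, Siderite.
Vitreous luster is inconsistent with Malachite.
Trigonal crystal system: only Siderite remains.
Siderite is the sole remaining match.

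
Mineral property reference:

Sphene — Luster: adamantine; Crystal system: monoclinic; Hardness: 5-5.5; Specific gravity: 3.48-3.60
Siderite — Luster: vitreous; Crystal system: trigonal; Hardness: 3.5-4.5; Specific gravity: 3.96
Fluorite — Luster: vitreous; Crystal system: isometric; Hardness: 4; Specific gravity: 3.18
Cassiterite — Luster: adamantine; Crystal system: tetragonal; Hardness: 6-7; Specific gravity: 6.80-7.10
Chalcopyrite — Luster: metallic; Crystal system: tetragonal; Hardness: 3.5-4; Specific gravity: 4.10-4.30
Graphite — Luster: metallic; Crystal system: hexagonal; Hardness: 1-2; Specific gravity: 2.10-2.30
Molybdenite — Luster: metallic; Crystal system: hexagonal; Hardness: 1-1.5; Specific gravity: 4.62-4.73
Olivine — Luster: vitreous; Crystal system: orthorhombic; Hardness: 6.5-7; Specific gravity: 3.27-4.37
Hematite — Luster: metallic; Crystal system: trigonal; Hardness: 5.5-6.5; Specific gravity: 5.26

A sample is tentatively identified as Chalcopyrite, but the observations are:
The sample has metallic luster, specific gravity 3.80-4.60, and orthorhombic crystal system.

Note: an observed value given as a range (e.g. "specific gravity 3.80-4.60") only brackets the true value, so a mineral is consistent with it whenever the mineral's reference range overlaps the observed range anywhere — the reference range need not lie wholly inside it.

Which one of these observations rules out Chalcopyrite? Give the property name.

Metallic luster: Chalcopyrite has metallic luster — matches.
Specific gravity 3.80-4.60: Chalcopyrite has SG 4.10-4.30 — matches.
Orthorhombic crystal system: Chalcopyrite has tetragonal system — does not match.
The crystal system is the one property that does not fit.

crystal system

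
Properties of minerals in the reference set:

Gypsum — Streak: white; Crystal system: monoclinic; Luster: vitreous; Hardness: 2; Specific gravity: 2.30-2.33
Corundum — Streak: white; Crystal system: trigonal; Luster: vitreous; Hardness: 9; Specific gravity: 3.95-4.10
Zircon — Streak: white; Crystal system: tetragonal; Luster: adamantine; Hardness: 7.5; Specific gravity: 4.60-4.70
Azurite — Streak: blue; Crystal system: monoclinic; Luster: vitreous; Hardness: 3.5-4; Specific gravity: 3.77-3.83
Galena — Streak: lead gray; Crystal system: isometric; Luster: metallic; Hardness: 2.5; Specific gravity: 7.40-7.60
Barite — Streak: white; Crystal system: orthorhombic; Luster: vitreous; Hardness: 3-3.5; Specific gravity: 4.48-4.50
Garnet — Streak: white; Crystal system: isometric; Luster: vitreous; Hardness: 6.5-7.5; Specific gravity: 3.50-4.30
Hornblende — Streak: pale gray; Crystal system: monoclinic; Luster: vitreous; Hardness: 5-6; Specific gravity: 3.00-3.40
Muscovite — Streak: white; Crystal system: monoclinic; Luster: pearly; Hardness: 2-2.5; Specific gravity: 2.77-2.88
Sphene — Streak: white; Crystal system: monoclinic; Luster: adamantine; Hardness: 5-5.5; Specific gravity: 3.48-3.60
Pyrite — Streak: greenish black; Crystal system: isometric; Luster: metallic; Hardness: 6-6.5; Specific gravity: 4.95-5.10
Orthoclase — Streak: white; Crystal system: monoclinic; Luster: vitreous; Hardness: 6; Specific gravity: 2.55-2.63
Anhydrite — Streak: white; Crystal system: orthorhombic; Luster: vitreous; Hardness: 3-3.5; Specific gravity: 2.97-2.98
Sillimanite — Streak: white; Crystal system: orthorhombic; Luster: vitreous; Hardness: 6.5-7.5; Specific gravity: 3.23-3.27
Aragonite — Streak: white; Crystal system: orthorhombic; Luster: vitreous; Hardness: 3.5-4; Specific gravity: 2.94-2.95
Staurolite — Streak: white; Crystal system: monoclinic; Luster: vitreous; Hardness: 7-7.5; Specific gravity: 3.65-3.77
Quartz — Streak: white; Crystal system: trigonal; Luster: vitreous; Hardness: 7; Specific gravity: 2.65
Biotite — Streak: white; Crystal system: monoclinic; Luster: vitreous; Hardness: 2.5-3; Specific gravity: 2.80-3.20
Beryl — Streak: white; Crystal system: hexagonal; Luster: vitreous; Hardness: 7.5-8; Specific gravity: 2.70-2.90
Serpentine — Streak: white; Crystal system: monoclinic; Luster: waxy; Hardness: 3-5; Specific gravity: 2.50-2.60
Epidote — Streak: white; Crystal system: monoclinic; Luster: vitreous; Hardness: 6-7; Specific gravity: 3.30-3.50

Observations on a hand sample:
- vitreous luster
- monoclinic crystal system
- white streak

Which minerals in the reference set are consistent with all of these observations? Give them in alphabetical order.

Biotite, Epidote, Gypsum, Orthoclase, Staurolite

Vitreous luster excludes Zircon, Galena, Muscovite, Sphene, Pyrite, Serpentine.
Monoclinic crystal system: narrows the field to Gypsum, Azurite, Hornblende, Orthoclase, Staurolite, Biotite, Epidote.
White streak rules out Azurite, Hornblende.
The minerals that satisfy all observations are Biotite, Epidote, Gypsum, Orthoclase, Staurolite.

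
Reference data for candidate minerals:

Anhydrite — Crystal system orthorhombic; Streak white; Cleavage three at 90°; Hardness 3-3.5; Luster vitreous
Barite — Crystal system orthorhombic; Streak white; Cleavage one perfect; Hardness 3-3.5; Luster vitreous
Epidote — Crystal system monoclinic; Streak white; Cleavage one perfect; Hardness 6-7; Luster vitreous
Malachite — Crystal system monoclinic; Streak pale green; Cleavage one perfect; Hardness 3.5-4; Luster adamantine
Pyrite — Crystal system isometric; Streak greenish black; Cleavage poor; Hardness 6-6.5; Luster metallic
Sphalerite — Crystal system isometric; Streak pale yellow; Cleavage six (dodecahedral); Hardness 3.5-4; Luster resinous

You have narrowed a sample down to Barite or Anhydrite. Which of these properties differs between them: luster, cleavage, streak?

cleavage

Luster: both vitreous — identical.
Cleavage: Barite one perfect, Anhydrite three at 90° — distinct.
Streak: both white — identical.
Of the listed properties, cleavage is the one that separates them.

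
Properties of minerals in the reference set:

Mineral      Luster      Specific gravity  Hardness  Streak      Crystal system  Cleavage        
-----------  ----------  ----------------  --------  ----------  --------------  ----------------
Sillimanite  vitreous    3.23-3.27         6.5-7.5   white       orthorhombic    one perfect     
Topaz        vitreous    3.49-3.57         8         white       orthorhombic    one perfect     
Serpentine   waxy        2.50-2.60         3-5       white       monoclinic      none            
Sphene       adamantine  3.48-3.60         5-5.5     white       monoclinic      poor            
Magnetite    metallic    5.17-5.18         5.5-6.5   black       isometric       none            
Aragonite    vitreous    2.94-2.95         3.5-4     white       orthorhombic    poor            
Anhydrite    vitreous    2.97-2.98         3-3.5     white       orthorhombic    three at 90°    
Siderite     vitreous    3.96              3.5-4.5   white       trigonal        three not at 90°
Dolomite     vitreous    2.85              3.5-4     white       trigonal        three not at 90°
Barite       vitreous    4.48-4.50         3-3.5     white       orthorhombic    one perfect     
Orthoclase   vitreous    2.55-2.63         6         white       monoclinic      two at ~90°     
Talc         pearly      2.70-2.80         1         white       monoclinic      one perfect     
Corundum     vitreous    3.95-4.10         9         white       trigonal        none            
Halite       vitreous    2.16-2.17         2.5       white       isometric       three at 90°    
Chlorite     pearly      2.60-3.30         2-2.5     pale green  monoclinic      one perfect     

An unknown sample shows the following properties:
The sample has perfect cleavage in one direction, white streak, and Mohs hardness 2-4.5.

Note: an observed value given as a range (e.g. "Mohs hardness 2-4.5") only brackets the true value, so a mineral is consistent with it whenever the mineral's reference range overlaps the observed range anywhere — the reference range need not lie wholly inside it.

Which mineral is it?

Barite

Perfect cleavage in one direction — leaves Sillimanite, Topaz, Barite, Talc, Chlorite.
White streak excludes Chlorite.
Mohs hardness 2-4.5 — only Barite remains.
Barite is the sole remaining match.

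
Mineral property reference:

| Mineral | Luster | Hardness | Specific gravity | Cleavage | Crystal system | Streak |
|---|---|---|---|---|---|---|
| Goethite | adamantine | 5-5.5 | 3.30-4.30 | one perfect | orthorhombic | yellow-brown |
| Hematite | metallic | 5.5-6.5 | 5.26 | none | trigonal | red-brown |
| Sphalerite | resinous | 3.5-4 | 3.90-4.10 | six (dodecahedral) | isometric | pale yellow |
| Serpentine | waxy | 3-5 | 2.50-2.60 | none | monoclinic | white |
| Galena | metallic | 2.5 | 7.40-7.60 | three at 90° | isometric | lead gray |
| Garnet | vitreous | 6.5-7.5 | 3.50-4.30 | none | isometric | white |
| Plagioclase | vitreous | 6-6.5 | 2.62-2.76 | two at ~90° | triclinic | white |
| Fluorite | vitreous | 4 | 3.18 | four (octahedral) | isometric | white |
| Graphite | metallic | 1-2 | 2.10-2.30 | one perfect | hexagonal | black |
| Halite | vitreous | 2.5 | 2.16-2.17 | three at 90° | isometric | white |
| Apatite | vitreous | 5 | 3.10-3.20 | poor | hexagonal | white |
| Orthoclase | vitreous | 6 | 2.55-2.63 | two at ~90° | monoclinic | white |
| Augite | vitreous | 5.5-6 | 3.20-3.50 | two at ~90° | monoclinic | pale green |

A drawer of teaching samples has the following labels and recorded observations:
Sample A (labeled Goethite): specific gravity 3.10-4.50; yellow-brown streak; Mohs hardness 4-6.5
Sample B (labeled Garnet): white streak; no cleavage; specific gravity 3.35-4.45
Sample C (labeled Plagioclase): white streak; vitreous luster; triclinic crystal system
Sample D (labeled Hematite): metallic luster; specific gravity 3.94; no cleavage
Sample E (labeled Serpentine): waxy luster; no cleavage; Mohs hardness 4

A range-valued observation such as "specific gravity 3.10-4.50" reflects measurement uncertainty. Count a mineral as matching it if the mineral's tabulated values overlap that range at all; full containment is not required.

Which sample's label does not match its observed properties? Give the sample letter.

D

Sample A: every observation is compatible with the reference values for Goethite.
Sample B: every observation is compatible with the reference values for Garnet.
Sample C: every observation is compatible with the reference values for Plagioclase.
Sample D: Hematite has SG 5.26, but the record shows specific gravity 3.94 — this label is wrong.
Sample E: every observation is compatible with the reference values for Serpentine.
Sample D is the mislabeled one.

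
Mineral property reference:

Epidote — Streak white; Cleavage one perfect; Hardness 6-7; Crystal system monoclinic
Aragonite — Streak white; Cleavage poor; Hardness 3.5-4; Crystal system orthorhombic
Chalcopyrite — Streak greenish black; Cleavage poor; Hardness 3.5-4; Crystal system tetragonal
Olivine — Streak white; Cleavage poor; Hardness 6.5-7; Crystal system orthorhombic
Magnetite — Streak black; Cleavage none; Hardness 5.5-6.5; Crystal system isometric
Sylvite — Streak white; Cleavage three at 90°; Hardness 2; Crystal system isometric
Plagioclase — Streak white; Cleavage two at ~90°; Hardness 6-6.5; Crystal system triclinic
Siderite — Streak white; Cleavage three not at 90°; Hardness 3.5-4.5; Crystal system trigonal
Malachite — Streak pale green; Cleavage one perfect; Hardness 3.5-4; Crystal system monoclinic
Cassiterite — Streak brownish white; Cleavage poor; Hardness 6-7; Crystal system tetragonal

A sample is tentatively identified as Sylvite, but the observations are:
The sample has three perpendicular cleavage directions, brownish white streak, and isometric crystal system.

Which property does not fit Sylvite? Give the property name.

streak

Three perpendicular cleavage directions: Sylvite has cleavage three at 90° — matches.
Brownish white streak: Sylvite has white streak — inconsistent.
Isometric crystal system: Sylvite has isometric system — matches.
Only the streak is inconsistent.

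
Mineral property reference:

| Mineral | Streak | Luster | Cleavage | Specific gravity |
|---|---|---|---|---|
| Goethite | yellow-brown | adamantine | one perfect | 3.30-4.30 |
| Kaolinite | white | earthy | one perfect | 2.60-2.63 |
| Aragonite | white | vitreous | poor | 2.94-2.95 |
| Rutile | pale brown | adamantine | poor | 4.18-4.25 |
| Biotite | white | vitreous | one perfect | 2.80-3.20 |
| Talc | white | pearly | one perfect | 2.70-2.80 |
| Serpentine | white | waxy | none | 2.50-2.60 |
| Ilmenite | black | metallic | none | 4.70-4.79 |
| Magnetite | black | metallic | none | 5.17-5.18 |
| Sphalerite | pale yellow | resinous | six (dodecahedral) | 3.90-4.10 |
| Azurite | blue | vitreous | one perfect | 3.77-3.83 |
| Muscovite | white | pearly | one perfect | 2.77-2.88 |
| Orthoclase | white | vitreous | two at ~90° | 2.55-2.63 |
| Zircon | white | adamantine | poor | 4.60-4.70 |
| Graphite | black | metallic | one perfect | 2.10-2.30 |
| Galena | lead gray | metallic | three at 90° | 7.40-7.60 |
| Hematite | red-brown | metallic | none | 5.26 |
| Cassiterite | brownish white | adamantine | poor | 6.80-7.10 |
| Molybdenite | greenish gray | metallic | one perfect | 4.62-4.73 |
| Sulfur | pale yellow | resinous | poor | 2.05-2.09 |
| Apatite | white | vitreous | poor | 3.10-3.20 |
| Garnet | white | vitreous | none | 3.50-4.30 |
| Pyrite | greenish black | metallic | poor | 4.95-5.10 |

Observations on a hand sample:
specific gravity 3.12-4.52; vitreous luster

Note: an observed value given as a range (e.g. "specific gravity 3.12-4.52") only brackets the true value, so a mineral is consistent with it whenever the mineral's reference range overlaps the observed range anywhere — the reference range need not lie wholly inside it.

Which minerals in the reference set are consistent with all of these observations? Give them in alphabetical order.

Apatite, Azurite, Biotite, Garnet

Specific gravity 3.12-4.52: leaves Goethite, Rutile, Biotite, Sphalerite, Azurite, Apatite, Garnet.
Vitreous luster excludes Goethite, Rutile, Sphalerite.
The minerals that satisfy all observations are Apatite, Azurite, Biotite, Garnet.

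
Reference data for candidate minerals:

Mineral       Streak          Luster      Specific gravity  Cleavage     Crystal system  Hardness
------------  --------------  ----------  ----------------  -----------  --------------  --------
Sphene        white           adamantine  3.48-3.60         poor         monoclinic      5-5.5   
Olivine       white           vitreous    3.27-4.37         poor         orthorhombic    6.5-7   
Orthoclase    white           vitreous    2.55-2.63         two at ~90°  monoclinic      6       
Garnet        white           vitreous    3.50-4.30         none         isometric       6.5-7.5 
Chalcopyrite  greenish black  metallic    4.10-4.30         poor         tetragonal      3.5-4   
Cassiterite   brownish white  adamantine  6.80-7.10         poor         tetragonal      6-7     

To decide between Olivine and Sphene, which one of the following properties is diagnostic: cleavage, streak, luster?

Cleavage: both poor — identical.
Streak: both white — identical.
Luster: Olivine vitreous, Sphene adamantine — these differ.
Luster is the diagnostic property here.

luster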